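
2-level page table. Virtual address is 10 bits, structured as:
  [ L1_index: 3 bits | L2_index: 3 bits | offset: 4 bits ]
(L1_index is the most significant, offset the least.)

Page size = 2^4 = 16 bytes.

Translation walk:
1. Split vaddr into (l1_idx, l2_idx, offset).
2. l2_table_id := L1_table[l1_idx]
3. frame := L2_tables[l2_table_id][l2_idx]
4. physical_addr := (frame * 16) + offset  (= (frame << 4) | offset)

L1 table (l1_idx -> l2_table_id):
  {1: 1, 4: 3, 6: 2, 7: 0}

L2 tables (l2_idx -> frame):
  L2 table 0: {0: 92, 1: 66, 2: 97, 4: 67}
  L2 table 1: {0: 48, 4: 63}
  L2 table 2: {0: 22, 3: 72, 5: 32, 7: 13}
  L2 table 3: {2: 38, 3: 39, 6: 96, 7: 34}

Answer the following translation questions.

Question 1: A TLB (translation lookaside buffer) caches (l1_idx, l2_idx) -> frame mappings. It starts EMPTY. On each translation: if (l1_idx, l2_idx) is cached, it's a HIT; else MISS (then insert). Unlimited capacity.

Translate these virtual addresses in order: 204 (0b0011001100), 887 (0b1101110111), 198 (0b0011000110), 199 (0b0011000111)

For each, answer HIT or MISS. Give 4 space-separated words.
Answer: MISS MISS HIT HIT

Derivation:
vaddr=204: (1,4) not in TLB -> MISS, insert
vaddr=887: (6,7) not in TLB -> MISS, insert
vaddr=198: (1,4) in TLB -> HIT
vaddr=199: (1,4) in TLB -> HIT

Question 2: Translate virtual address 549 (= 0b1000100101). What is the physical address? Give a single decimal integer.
Answer: 613

Derivation:
vaddr = 549 = 0b1000100101
Split: l1_idx=4, l2_idx=2, offset=5
L1[4] = 3
L2[3][2] = 38
paddr = 38 * 16 + 5 = 613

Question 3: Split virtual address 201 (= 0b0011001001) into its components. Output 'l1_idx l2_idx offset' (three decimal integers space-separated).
vaddr = 201 = 0b0011001001
  top 3 bits -> l1_idx = 1
  next 3 bits -> l2_idx = 4
  bottom 4 bits -> offset = 9

Answer: 1 4 9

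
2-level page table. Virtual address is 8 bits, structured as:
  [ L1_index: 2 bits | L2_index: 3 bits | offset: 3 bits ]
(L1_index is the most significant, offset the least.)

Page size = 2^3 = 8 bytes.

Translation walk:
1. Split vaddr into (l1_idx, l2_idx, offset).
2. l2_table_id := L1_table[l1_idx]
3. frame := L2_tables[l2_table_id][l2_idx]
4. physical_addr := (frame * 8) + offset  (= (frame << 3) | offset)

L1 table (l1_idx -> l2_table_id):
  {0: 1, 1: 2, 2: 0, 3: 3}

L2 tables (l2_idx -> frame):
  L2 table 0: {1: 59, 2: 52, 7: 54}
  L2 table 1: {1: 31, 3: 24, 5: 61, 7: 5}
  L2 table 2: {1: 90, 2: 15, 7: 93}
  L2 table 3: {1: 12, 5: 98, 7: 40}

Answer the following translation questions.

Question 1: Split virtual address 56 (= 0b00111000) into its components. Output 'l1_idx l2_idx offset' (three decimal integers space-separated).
Answer: 0 7 0

Derivation:
vaddr = 56 = 0b00111000
  top 2 bits -> l1_idx = 0
  next 3 bits -> l2_idx = 7
  bottom 3 bits -> offset = 0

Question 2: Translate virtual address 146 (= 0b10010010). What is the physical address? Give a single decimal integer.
vaddr = 146 = 0b10010010
Split: l1_idx=2, l2_idx=2, offset=2
L1[2] = 0
L2[0][2] = 52
paddr = 52 * 8 + 2 = 418

Answer: 418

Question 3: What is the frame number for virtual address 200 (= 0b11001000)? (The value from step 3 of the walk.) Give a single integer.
Answer: 12

Derivation:
vaddr = 200: l1_idx=3, l2_idx=1
L1[3] = 3; L2[3][1] = 12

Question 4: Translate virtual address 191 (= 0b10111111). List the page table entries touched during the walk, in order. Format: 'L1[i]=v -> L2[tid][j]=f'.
Answer: L1[2]=0 -> L2[0][7]=54

Derivation:
vaddr = 191 = 0b10111111
Split: l1_idx=2, l2_idx=7, offset=7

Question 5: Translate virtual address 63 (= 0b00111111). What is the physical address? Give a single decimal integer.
vaddr = 63 = 0b00111111
Split: l1_idx=0, l2_idx=7, offset=7
L1[0] = 1
L2[1][7] = 5
paddr = 5 * 8 + 7 = 47

Answer: 47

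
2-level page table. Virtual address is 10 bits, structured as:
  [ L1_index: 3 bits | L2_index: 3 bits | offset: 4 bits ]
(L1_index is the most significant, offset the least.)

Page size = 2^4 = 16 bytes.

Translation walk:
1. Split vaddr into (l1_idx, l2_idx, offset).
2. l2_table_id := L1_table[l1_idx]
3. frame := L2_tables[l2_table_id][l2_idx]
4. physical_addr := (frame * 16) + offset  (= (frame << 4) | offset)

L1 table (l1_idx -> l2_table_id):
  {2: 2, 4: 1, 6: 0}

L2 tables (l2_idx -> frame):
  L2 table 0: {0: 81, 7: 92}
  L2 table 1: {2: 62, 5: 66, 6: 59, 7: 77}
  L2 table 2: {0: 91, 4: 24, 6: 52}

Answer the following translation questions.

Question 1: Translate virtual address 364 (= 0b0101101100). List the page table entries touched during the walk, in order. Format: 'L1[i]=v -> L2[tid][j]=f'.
vaddr = 364 = 0b0101101100
Split: l1_idx=2, l2_idx=6, offset=12

Answer: L1[2]=2 -> L2[2][6]=52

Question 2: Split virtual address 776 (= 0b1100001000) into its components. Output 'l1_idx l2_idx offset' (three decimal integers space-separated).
Answer: 6 0 8

Derivation:
vaddr = 776 = 0b1100001000
  top 3 bits -> l1_idx = 6
  next 3 bits -> l2_idx = 0
  bottom 4 bits -> offset = 8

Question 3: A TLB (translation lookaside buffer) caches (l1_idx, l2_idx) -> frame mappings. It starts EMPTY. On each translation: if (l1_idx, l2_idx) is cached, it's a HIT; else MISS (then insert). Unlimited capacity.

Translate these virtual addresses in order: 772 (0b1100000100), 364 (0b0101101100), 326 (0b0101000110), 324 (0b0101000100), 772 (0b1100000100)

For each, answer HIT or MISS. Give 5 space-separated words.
Answer: MISS MISS MISS HIT HIT

Derivation:
vaddr=772: (6,0) not in TLB -> MISS, insert
vaddr=364: (2,6) not in TLB -> MISS, insert
vaddr=326: (2,4) not in TLB -> MISS, insert
vaddr=324: (2,4) in TLB -> HIT
vaddr=772: (6,0) in TLB -> HIT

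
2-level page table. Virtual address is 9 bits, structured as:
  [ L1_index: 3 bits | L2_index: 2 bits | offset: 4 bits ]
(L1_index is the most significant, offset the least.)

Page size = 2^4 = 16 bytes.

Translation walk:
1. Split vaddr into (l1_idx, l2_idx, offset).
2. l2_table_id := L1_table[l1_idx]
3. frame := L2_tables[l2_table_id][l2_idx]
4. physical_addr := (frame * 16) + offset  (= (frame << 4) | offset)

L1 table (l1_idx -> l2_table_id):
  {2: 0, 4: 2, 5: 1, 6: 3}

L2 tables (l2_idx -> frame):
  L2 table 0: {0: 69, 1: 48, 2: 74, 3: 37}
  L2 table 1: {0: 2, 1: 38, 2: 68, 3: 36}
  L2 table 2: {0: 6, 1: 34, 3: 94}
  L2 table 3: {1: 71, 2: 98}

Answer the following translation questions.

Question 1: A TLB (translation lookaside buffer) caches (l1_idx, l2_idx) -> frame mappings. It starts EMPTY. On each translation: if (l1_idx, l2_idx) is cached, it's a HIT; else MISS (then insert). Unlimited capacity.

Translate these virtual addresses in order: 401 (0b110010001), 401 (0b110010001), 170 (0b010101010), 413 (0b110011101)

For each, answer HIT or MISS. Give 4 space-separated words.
vaddr=401: (6,1) not in TLB -> MISS, insert
vaddr=401: (6,1) in TLB -> HIT
vaddr=170: (2,2) not in TLB -> MISS, insert
vaddr=413: (6,1) in TLB -> HIT

Answer: MISS HIT MISS HIT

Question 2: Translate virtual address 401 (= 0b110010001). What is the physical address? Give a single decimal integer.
vaddr = 401 = 0b110010001
Split: l1_idx=6, l2_idx=1, offset=1
L1[6] = 3
L2[3][1] = 71
paddr = 71 * 16 + 1 = 1137

Answer: 1137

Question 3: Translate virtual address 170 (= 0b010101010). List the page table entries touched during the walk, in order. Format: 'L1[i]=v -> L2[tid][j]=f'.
Answer: L1[2]=0 -> L2[0][2]=74

Derivation:
vaddr = 170 = 0b010101010
Split: l1_idx=2, l2_idx=2, offset=10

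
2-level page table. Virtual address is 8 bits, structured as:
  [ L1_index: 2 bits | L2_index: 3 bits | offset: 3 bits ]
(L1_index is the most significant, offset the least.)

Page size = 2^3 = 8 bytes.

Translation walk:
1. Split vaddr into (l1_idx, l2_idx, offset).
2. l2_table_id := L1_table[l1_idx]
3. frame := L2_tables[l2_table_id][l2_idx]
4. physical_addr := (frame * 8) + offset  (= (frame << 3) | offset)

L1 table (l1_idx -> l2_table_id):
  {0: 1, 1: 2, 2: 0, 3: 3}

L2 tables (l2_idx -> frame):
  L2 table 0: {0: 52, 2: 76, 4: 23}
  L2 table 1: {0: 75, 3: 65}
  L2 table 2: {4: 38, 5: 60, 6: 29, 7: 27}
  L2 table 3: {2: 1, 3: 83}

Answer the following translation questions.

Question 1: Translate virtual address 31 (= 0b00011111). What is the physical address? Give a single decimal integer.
Answer: 527

Derivation:
vaddr = 31 = 0b00011111
Split: l1_idx=0, l2_idx=3, offset=7
L1[0] = 1
L2[1][3] = 65
paddr = 65 * 8 + 7 = 527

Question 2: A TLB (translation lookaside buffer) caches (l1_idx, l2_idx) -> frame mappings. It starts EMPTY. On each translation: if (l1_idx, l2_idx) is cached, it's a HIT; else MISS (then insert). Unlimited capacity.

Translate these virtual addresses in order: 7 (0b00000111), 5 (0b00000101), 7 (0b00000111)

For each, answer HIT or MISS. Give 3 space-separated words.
vaddr=7: (0,0) not in TLB -> MISS, insert
vaddr=5: (0,0) in TLB -> HIT
vaddr=7: (0,0) in TLB -> HIT

Answer: MISS HIT HIT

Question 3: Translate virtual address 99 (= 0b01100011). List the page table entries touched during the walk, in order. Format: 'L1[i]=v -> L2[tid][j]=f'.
vaddr = 99 = 0b01100011
Split: l1_idx=1, l2_idx=4, offset=3

Answer: L1[1]=2 -> L2[2][4]=38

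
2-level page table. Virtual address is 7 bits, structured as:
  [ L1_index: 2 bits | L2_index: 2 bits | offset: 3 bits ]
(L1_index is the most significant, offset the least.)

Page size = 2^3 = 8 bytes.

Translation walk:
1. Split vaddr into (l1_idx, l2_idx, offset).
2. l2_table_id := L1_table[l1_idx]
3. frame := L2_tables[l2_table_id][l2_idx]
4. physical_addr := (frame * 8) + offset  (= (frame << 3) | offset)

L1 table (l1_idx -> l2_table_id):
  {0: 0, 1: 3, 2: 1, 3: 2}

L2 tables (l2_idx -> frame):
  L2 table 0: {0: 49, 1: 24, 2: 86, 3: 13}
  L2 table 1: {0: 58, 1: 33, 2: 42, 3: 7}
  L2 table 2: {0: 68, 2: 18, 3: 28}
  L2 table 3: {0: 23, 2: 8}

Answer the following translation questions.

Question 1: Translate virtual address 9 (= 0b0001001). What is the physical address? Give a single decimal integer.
Answer: 193

Derivation:
vaddr = 9 = 0b0001001
Split: l1_idx=0, l2_idx=1, offset=1
L1[0] = 0
L2[0][1] = 24
paddr = 24 * 8 + 1 = 193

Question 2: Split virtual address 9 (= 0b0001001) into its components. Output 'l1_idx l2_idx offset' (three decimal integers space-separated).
Answer: 0 1 1

Derivation:
vaddr = 9 = 0b0001001
  top 2 bits -> l1_idx = 0
  next 2 bits -> l2_idx = 1
  bottom 3 bits -> offset = 1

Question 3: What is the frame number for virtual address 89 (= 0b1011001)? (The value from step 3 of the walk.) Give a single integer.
Answer: 7

Derivation:
vaddr = 89: l1_idx=2, l2_idx=3
L1[2] = 1; L2[1][3] = 7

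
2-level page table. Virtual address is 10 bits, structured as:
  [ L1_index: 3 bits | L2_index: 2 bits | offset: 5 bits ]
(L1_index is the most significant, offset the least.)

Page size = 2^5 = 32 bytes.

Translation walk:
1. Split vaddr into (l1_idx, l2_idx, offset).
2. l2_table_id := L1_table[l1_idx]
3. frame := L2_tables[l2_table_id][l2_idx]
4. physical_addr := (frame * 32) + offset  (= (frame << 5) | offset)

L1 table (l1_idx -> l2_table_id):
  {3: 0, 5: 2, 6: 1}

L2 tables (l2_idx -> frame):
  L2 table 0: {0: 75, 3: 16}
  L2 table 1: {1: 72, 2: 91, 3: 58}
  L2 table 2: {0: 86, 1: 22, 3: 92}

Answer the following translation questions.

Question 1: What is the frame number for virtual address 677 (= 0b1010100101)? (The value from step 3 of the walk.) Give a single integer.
vaddr = 677: l1_idx=5, l2_idx=1
L1[5] = 2; L2[2][1] = 22

Answer: 22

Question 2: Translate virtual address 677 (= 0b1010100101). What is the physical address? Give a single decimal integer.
Answer: 709

Derivation:
vaddr = 677 = 0b1010100101
Split: l1_idx=5, l2_idx=1, offset=5
L1[5] = 2
L2[2][1] = 22
paddr = 22 * 32 + 5 = 709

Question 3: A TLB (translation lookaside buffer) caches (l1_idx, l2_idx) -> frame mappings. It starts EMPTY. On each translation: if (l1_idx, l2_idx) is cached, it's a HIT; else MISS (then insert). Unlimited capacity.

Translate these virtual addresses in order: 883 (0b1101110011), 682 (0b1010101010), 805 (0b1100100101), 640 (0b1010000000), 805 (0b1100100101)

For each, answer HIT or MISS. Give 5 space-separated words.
Answer: MISS MISS MISS MISS HIT

Derivation:
vaddr=883: (6,3) not in TLB -> MISS, insert
vaddr=682: (5,1) not in TLB -> MISS, insert
vaddr=805: (6,1) not in TLB -> MISS, insert
vaddr=640: (5,0) not in TLB -> MISS, insert
vaddr=805: (6,1) in TLB -> HIT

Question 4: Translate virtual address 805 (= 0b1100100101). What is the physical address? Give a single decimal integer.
vaddr = 805 = 0b1100100101
Split: l1_idx=6, l2_idx=1, offset=5
L1[6] = 1
L2[1][1] = 72
paddr = 72 * 32 + 5 = 2309

Answer: 2309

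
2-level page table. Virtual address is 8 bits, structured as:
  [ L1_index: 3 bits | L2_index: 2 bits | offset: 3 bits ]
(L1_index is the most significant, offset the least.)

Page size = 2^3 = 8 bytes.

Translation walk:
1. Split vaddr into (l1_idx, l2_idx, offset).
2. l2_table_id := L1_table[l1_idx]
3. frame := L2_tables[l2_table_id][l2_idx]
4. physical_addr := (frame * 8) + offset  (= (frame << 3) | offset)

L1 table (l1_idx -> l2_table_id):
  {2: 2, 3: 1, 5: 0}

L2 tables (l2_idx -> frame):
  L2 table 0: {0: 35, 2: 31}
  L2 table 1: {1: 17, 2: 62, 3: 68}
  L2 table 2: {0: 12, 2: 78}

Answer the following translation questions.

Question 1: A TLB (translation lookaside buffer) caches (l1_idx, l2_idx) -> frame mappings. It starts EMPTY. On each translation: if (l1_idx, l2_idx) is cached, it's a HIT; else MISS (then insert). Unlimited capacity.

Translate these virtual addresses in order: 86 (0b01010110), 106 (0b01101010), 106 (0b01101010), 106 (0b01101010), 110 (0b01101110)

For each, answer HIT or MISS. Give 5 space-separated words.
Answer: MISS MISS HIT HIT HIT

Derivation:
vaddr=86: (2,2) not in TLB -> MISS, insert
vaddr=106: (3,1) not in TLB -> MISS, insert
vaddr=106: (3,1) in TLB -> HIT
vaddr=106: (3,1) in TLB -> HIT
vaddr=110: (3,1) in TLB -> HIT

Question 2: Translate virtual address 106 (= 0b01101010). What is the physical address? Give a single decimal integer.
vaddr = 106 = 0b01101010
Split: l1_idx=3, l2_idx=1, offset=2
L1[3] = 1
L2[1][1] = 17
paddr = 17 * 8 + 2 = 138

Answer: 138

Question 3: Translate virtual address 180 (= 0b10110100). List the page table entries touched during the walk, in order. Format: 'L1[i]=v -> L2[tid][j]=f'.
Answer: L1[5]=0 -> L2[0][2]=31

Derivation:
vaddr = 180 = 0b10110100
Split: l1_idx=5, l2_idx=2, offset=4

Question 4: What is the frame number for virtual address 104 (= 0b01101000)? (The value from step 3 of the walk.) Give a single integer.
Answer: 17

Derivation:
vaddr = 104: l1_idx=3, l2_idx=1
L1[3] = 1; L2[1][1] = 17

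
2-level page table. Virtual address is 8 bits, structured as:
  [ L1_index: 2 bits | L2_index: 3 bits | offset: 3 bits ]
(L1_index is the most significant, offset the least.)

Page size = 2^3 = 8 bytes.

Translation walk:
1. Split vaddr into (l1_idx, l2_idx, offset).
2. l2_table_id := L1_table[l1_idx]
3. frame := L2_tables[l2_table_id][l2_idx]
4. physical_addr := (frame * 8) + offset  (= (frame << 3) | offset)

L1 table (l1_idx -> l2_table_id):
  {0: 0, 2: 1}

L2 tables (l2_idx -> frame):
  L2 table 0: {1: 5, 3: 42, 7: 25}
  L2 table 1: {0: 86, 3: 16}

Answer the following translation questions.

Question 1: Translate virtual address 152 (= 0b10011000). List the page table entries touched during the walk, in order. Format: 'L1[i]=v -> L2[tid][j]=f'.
Answer: L1[2]=1 -> L2[1][3]=16

Derivation:
vaddr = 152 = 0b10011000
Split: l1_idx=2, l2_idx=3, offset=0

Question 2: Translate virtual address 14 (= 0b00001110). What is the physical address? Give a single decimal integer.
vaddr = 14 = 0b00001110
Split: l1_idx=0, l2_idx=1, offset=6
L1[0] = 0
L2[0][1] = 5
paddr = 5 * 8 + 6 = 46

Answer: 46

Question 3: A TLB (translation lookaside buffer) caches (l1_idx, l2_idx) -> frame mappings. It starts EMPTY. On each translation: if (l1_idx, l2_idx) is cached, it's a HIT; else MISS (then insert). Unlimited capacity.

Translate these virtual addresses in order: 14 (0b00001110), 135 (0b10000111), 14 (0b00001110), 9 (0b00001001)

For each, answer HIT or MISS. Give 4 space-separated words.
Answer: MISS MISS HIT HIT

Derivation:
vaddr=14: (0,1) not in TLB -> MISS, insert
vaddr=135: (2,0) not in TLB -> MISS, insert
vaddr=14: (0,1) in TLB -> HIT
vaddr=9: (0,1) in TLB -> HIT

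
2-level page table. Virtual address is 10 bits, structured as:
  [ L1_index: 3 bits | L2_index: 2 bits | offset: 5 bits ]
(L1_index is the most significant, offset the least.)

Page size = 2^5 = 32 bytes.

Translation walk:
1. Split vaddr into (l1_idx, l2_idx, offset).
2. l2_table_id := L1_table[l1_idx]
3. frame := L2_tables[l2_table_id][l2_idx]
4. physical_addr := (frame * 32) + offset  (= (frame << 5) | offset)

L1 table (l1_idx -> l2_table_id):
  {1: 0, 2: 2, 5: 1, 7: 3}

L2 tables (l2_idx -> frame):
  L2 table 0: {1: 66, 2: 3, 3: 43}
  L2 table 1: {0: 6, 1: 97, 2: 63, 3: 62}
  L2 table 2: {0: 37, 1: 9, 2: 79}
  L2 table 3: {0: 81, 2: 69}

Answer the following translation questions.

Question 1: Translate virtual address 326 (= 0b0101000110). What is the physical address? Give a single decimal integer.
Answer: 2534

Derivation:
vaddr = 326 = 0b0101000110
Split: l1_idx=2, l2_idx=2, offset=6
L1[2] = 2
L2[2][2] = 79
paddr = 79 * 32 + 6 = 2534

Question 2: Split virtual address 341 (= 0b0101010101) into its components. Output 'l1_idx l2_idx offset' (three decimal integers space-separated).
vaddr = 341 = 0b0101010101
  top 3 bits -> l1_idx = 2
  next 2 bits -> l2_idx = 2
  bottom 5 bits -> offset = 21

Answer: 2 2 21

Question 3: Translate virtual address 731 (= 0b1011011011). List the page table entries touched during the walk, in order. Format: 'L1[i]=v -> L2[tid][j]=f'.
vaddr = 731 = 0b1011011011
Split: l1_idx=5, l2_idx=2, offset=27

Answer: L1[5]=1 -> L2[1][2]=63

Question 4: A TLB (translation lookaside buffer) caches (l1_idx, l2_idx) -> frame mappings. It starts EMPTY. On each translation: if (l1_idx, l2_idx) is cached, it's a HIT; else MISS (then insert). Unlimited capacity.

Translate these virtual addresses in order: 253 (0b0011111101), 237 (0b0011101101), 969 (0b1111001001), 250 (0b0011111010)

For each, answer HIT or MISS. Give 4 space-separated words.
Answer: MISS HIT MISS HIT

Derivation:
vaddr=253: (1,3) not in TLB -> MISS, insert
vaddr=237: (1,3) in TLB -> HIT
vaddr=969: (7,2) not in TLB -> MISS, insert
vaddr=250: (1,3) in TLB -> HIT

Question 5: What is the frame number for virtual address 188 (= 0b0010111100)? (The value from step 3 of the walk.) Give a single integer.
vaddr = 188: l1_idx=1, l2_idx=1
L1[1] = 0; L2[0][1] = 66

Answer: 66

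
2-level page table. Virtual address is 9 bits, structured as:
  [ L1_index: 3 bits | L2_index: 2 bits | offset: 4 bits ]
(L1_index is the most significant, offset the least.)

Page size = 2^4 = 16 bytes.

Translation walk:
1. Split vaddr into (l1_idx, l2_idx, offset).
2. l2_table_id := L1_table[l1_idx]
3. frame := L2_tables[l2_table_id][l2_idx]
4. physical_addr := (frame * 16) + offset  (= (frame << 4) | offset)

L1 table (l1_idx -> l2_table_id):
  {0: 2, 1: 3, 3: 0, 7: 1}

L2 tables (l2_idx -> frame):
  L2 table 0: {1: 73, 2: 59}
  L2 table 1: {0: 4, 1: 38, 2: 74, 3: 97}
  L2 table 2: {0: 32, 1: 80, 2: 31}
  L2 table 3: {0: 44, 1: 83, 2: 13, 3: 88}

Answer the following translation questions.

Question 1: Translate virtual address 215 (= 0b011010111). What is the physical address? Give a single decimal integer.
vaddr = 215 = 0b011010111
Split: l1_idx=3, l2_idx=1, offset=7
L1[3] = 0
L2[0][1] = 73
paddr = 73 * 16 + 7 = 1175

Answer: 1175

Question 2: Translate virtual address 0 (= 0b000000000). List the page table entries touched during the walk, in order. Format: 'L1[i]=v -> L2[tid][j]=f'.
Answer: L1[0]=2 -> L2[2][0]=32

Derivation:
vaddr = 0 = 0b000000000
Split: l1_idx=0, l2_idx=0, offset=0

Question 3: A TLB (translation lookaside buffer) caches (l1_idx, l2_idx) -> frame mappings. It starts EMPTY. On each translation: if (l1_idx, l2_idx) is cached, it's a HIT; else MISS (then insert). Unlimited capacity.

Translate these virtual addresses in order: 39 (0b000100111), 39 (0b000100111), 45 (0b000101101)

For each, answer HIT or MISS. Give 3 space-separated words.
Answer: MISS HIT HIT

Derivation:
vaddr=39: (0,2) not in TLB -> MISS, insert
vaddr=39: (0,2) in TLB -> HIT
vaddr=45: (0,2) in TLB -> HIT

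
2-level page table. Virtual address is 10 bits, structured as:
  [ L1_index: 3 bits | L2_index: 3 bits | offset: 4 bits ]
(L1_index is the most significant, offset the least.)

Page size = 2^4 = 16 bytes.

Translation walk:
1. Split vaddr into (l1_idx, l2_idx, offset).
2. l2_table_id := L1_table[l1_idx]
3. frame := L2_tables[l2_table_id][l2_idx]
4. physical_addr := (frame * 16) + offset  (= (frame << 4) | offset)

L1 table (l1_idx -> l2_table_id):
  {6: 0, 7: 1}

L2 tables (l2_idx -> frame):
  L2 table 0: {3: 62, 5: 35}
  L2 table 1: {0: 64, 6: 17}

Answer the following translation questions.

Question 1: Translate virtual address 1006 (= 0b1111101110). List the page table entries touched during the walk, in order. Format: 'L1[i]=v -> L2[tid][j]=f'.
vaddr = 1006 = 0b1111101110
Split: l1_idx=7, l2_idx=6, offset=14

Answer: L1[7]=1 -> L2[1][6]=17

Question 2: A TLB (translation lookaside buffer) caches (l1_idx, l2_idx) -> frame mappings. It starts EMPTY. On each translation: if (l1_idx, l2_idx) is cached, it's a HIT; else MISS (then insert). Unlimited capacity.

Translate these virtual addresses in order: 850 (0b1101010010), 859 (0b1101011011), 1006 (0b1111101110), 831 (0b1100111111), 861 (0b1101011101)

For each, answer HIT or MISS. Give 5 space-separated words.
vaddr=850: (6,5) not in TLB -> MISS, insert
vaddr=859: (6,5) in TLB -> HIT
vaddr=1006: (7,6) not in TLB -> MISS, insert
vaddr=831: (6,3) not in TLB -> MISS, insert
vaddr=861: (6,5) in TLB -> HIT

Answer: MISS HIT MISS MISS HIT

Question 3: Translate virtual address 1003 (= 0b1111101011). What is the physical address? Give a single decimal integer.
Answer: 283

Derivation:
vaddr = 1003 = 0b1111101011
Split: l1_idx=7, l2_idx=6, offset=11
L1[7] = 1
L2[1][6] = 17
paddr = 17 * 16 + 11 = 283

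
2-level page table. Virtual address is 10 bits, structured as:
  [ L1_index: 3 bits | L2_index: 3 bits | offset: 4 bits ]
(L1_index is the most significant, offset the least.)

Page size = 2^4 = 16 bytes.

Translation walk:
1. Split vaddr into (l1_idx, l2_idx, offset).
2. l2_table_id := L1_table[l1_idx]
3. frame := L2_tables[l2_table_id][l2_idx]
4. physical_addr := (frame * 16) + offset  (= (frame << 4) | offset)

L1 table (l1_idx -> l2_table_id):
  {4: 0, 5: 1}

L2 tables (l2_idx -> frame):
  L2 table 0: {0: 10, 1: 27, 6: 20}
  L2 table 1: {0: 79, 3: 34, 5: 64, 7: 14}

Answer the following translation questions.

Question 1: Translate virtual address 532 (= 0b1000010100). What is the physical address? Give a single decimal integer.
vaddr = 532 = 0b1000010100
Split: l1_idx=4, l2_idx=1, offset=4
L1[4] = 0
L2[0][1] = 27
paddr = 27 * 16 + 4 = 436

Answer: 436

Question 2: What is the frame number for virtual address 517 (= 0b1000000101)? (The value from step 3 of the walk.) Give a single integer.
Answer: 10

Derivation:
vaddr = 517: l1_idx=4, l2_idx=0
L1[4] = 0; L2[0][0] = 10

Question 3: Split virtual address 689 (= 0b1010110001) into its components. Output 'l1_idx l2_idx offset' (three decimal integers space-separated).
vaddr = 689 = 0b1010110001
  top 3 bits -> l1_idx = 5
  next 3 bits -> l2_idx = 3
  bottom 4 bits -> offset = 1

Answer: 5 3 1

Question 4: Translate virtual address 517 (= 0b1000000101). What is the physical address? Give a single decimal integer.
vaddr = 517 = 0b1000000101
Split: l1_idx=4, l2_idx=0, offset=5
L1[4] = 0
L2[0][0] = 10
paddr = 10 * 16 + 5 = 165

Answer: 165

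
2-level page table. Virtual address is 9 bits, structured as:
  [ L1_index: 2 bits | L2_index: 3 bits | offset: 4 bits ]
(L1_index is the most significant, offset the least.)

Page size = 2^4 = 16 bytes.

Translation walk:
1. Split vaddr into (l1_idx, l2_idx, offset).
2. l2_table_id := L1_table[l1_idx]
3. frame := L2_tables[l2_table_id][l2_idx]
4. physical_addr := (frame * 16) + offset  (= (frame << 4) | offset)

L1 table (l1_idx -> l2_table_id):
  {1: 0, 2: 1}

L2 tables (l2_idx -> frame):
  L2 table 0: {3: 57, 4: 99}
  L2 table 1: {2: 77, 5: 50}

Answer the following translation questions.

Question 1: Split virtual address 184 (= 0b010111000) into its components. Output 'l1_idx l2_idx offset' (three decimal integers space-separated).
vaddr = 184 = 0b010111000
  top 2 bits -> l1_idx = 1
  next 3 bits -> l2_idx = 3
  bottom 4 bits -> offset = 8

Answer: 1 3 8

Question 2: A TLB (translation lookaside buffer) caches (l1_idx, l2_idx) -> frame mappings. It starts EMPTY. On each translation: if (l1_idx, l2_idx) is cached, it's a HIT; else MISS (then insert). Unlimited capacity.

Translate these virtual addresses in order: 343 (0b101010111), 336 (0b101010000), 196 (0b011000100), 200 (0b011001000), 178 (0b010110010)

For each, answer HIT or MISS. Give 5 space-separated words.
vaddr=343: (2,5) not in TLB -> MISS, insert
vaddr=336: (2,5) in TLB -> HIT
vaddr=196: (1,4) not in TLB -> MISS, insert
vaddr=200: (1,4) in TLB -> HIT
vaddr=178: (1,3) not in TLB -> MISS, insert

Answer: MISS HIT MISS HIT MISS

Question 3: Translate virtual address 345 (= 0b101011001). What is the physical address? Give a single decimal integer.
vaddr = 345 = 0b101011001
Split: l1_idx=2, l2_idx=5, offset=9
L1[2] = 1
L2[1][5] = 50
paddr = 50 * 16 + 9 = 809

Answer: 809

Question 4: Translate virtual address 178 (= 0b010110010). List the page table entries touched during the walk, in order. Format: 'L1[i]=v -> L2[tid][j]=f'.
vaddr = 178 = 0b010110010
Split: l1_idx=1, l2_idx=3, offset=2

Answer: L1[1]=0 -> L2[0][3]=57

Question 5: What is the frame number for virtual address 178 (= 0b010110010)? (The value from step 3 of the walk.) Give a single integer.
vaddr = 178: l1_idx=1, l2_idx=3
L1[1] = 0; L2[0][3] = 57

Answer: 57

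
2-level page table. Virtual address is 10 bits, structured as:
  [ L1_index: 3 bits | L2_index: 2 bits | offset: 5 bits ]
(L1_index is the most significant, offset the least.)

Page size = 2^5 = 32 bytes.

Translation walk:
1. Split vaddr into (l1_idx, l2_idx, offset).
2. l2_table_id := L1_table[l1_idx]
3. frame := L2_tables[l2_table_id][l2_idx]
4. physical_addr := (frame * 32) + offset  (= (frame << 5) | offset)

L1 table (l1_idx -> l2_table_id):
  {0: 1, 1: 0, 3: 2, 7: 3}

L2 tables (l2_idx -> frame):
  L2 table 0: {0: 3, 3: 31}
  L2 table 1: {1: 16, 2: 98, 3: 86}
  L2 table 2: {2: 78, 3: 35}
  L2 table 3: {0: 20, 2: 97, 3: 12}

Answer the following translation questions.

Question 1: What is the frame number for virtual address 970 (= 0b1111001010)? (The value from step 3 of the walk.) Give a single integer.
Answer: 97

Derivation:
vaddr = 970: l1_idx=7, l2_idx=2
L1[7] = 3; L2[3][2] = 97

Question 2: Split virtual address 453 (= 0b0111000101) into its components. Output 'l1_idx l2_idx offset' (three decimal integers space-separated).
Answer: 3 2 5

Derivation:
vaddr = 453 = 0b0111000101
  top 3 bits -> l1_idx = 3
  next 2 bits -> l2_idx = 2
  bottom 5 bits -> offset = 5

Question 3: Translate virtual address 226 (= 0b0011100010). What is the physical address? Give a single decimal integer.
Answer: 994

Derivation:
vaddr = 226 = 0b0011100010
Split: l1_idx=1, l2_idx=3, offset=2
L1[1] = 0
L2[0][3] = 31
paddr = 31 * 32 + 2 = 994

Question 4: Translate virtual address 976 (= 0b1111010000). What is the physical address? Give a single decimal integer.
vaddr = 976 = 0b1111010000
Split: l1_idx=7, l2_idx=2, offset=16
L1[7] = 3
L2[3][2] = 97
paddr = 97 * 32 + 16 = 3120

Answer: 3120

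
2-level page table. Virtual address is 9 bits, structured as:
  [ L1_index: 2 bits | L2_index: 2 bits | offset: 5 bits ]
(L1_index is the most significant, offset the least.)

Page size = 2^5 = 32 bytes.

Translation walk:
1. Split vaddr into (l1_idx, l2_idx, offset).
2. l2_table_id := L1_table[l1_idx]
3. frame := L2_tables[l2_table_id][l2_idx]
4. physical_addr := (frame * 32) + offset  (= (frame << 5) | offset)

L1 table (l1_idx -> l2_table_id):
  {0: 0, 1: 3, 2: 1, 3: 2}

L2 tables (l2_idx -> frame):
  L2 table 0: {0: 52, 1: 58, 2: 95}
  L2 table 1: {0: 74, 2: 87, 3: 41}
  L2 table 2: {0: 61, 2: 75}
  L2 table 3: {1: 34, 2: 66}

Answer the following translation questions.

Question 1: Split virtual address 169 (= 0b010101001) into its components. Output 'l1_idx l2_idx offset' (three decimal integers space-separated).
vaddr = 169 = 0b010101001
  top 2 bits -> l1_idx = 1
  next 2 bits -> l2_idx = 1
  bottom 5 bits -> offset = 9

Answer: 1 1 9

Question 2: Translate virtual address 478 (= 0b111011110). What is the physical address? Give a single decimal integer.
vaddr = 478 = 0b111011110
Split: l1_idx=3, l2_idx=2, offset=30
L1[3] = 2
L2[2][2] = 75
paddr = 75 * 32 + 30 = 2430

Answer: 2430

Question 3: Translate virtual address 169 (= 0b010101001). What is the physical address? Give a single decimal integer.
vaddr = 169 = 0b010101001
Split: l1_idx=1, l2_idx=1, offset=9
L1[1] = 3
L2[3][1] = 34
paddr = 34 * 32 + 9 = 1097

Answer: 1097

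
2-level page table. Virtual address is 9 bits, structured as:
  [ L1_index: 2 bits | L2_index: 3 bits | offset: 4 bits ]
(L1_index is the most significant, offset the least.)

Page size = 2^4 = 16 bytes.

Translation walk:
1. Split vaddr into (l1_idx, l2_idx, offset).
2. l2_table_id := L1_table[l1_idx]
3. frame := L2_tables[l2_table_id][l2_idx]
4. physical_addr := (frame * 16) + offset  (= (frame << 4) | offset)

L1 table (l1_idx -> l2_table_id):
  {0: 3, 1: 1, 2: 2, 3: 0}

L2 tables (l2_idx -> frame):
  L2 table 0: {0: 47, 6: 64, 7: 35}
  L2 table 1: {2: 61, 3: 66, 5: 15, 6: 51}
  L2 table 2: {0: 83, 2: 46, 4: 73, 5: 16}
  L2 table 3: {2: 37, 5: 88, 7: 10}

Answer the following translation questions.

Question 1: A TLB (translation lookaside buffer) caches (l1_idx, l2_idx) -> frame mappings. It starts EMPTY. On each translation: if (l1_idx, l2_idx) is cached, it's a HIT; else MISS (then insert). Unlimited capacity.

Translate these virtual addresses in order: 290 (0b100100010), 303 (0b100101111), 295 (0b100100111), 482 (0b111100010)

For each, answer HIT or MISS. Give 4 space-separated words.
vaddr=290: (2,2) not in TLB -> MISS, insert
vaddr=303: (2,2) in TLB -> HIT
vaddr=295: (2,2) in TLB -> HIT
vaddr=482: (3,6) not in TLB -> MISS, insert

Answer: MISS HIT HIT MISS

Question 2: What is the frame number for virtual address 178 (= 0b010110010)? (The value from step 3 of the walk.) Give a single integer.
vaddr = 178: l1_idx=1, l2_idx=3
L1[1] = 1; L2[1][3] = 66

Answer: 66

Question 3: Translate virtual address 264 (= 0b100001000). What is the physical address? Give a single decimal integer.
vaddr = 264 = 0b100001000
Split: l1_idx=2, l2_idx=0, offset=8
L1[2] = 2
L2[2][0] = 83
paddr = 83 * 16 + 8 = 1336

Answer: 1336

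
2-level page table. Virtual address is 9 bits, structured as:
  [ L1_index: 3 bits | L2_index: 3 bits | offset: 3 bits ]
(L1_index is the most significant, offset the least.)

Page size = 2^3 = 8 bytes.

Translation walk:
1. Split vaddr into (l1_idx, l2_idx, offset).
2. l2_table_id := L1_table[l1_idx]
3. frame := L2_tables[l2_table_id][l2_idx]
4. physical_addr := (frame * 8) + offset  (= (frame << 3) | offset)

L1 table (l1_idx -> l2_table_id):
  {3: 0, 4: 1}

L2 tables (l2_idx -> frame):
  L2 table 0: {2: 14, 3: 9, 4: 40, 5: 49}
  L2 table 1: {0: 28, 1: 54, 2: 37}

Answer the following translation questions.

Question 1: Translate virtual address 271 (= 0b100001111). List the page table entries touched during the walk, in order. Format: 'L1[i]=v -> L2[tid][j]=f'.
vaddr = 271 = 0b100001111
Split: l1_idx=4, l2_idx=1, offset=7

Answer: L1[4]=1 -> L2[1][1]=54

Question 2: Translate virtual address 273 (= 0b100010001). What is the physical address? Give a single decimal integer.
Answer: 297

Derivation:
vaddr = 273 = 0b100010001
Split: l1_idx=4, l2_idx=2, offset=1
L1[4] = 1
L2[1][2] = 37
paddr = 37 * 8 + 1 = 297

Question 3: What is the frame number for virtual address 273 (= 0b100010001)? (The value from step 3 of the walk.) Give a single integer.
vaddr = 273: l1_idx=4, l2_idx=2
L1[4] = 1; L2[1][2] = 37

Answer: 37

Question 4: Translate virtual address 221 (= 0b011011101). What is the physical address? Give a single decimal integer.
Answer: 77

Derivation:
vaddr = 221 = 0b011011101
Split: l1_idx=3, l2_idx=3, offset=5
L1[3] = 0
L2[0][3] = 9
paddr = 9 * 8 + 5 = 77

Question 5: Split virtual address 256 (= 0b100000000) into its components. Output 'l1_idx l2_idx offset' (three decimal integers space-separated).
Answer: 4 0 0

Derivation:
vaddr = 256 = 0b100000000
  top 3 bits -> l1_idx = 4
  next 3 bits -> l2_idx = 0
  bottom 3 bits -> offset = 0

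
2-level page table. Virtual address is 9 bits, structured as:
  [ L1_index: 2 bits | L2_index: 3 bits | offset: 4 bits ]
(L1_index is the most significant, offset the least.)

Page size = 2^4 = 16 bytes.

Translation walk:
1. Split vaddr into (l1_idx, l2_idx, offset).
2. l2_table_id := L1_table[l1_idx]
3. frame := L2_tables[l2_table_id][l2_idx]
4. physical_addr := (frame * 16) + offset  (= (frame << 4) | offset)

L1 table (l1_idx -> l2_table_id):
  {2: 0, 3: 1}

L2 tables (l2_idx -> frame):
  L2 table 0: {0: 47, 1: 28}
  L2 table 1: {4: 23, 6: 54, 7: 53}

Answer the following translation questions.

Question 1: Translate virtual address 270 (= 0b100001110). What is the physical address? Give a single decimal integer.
vaddr = 270 = 0b100001110
Split: l1_idx=2, l2_idx=0, offset=14
L1[2] = 0
L2[0][0] = 47
paddr = 47 * 16 + 14 = 766

Answer: 766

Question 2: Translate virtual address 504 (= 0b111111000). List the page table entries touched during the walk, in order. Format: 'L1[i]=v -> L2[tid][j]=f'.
Answer: L1[3]=1 -> L2[1][7]=53

Derivation:
vaddr = 504 = 0b111111000
Split: l1_idx=3, l2_idx=7, offset=8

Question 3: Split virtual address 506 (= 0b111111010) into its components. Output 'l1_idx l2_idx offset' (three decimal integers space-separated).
Answer: 3 7 10

Derivation:
vaddr = 506 = 0b111111010
  top 2 bits -> l1_idx = 3
  next 3 bits -> l2_idx = 7
  bottom 4 bits -> offset = 10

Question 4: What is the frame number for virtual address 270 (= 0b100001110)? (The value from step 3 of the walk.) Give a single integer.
Answer: 47

Derivation:
vaddr = 270: l1_idx=2, l2_idx=0
L1[2] = 0; L2[0][0] = 47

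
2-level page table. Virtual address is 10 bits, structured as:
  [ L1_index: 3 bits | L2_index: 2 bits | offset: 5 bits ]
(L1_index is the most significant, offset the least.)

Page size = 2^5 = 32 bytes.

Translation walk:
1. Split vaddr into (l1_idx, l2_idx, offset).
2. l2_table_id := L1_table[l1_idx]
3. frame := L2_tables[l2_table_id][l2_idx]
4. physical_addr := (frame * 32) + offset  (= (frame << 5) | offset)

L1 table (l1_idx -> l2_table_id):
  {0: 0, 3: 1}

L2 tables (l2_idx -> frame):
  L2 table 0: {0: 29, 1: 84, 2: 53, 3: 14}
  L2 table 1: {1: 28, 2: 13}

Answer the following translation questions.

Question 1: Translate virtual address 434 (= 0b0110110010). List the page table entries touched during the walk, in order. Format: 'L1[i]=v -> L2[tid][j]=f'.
vaddr = 434 = 0b0110110010
Split: l1_idx=3, l2_idx=1, offset=18

Answer: L1[3]=1 -> L2[1][1]=28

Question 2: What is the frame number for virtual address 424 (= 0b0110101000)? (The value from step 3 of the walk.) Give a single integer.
vaddr = 424: l1_idx=3, l2_idx=1
L1[3] = 1; L2[1][1] = 28

Answer: 28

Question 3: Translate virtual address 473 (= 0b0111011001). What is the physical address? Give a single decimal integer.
Answer: 441

Derivation:
vaddr = 473 = 0b0111011001
Split: l1_idx=3, l2_idx=2, offset=25
L1[3] = 1
L2[1][2] = 13
paddr = 13 * 32 + 25 = 441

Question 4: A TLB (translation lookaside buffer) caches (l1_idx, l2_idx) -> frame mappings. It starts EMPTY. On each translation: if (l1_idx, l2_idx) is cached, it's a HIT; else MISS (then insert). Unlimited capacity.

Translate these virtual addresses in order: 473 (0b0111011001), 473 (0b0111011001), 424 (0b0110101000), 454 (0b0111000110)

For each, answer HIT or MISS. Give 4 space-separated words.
vaddr=473: (3,2) not in TLB -> MISS, insert
vaddr=473: (3,2) in TLB -> HIT
vaddr=424: (3,1) not in TLB -> MISS, insert
vaddr=454: (3,2) in TLB -> HIT

Answer: MISS HIT MISS HIT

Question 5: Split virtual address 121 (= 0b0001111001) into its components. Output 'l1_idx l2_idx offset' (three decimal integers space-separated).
vaddr = 121 = 0b0001111001
  top 3 bits -> l1_idx = 0
  next 2 bits -> l2_idx = 3
  bottom 5 bits -> offset = 25

Answer: 0 3 25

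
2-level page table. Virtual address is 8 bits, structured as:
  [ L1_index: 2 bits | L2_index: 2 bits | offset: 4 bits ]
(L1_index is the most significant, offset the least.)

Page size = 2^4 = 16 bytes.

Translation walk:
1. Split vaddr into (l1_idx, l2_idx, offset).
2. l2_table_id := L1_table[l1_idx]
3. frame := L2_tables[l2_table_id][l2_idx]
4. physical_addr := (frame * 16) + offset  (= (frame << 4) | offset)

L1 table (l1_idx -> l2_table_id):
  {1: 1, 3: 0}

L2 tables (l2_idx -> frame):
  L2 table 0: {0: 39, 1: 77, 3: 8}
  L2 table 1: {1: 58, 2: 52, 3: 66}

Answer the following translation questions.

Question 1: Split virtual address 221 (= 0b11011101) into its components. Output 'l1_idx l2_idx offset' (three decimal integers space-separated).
Answer: 3 1 13

Derivation:
vaddr = 221 = 0b11011101
  top 2 bits -> l1_idx = 3
  next 2 bits -> l2_idx = 1
  bottom 4 bits -> offset = 13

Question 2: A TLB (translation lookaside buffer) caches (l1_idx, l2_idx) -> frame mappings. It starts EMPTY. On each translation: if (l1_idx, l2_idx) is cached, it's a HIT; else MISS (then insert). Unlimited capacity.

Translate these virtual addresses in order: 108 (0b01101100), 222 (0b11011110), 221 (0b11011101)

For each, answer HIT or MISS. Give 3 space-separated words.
Answer: MISS MISS HIT

Derivation:
vaddr=108: (1,2) not in TLB -> MISS, insert
vaddr=222: (3,1) not in TLB -> MISS, insert
vaddr=221: (3,1) in TLB -> HIT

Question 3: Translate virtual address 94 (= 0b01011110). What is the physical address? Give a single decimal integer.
Answer: 942

Derivation:
vaddr = 94 = 0b01011110
Split: l1_idx=1, l2_idx=1, offset=14
L1[1] = 1
L2[1][1] = 58
paddr = 58 * 16 + 14 = 942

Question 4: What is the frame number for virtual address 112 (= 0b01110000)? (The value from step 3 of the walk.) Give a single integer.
Answer: 66

Derivation:
vaddr = 112: l1_idx=1, l2_idx=3
L1[1] = 1; L2[1][3] = 66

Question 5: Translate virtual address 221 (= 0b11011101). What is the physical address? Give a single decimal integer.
vaddr = 221 = 0b11011101
Split: l1_idx=3, l2_idx=1, offset=13
L1[3] = 0
L2[0][1] = 77
paddr = 77 * 16 + 13 = 1245

Answer: 1245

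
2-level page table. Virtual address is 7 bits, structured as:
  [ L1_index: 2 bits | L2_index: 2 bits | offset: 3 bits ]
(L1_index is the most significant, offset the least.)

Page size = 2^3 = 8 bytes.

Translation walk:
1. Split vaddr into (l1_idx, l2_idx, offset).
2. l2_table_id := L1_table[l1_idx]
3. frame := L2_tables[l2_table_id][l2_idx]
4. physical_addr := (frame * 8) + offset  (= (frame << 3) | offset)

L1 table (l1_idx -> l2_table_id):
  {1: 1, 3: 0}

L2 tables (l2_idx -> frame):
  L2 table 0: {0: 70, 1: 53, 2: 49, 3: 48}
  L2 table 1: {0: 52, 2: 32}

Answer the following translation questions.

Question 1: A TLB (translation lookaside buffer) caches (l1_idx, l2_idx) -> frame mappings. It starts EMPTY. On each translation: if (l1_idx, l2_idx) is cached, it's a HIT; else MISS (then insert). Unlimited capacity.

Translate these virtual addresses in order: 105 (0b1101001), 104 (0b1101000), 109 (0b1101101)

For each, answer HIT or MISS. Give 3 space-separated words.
vaddr=105: (3,1) not in TLB -> MISS, insert
vaddr=104: (3,1) in TLB -> HIT
vaddr=109: (3,1) in TLB -> HIT

Answer: MISS HIT HIT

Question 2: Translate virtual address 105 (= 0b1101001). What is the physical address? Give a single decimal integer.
Answer: 425

Derivation:
vaddr = 105 = 0b1101001
Split: l1_idx=3, l2_idx=1, offset=1
L1[3] = 0
L2[0][1] = 53
paddr = 53 * 8 + 1 = 425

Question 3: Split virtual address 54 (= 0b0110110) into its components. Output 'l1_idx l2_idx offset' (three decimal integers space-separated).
vaddr = 54 = 0b0110110
  top 2 bits -> l1_idx = 1
  next 2 bits -> l2_idx = 2
  bottom 3 bits -> offset = 6

Answer: 1 2 6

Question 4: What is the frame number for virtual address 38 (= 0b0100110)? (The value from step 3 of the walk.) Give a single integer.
Answer: 52

Derivation:
vaddr = 38: l1_idx=1, l2_idx=0
L1[1] = 1; L2[1][0] = 52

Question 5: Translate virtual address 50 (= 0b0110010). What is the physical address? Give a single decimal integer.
vaddr = 50 = 0b0110010
Split: l1_idx=1, l2_idx=2, offset=2
L1[1] = 1
L2[1][2] = 32
paddr = 32 * 8 + 2 = 258

Answer: 258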